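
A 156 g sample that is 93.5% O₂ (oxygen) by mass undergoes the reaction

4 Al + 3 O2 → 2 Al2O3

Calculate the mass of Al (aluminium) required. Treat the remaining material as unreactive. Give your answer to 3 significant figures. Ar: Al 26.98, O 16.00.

164 g

Mass of pure O2 = 156 g × 0.935 = 145.9 g.
M(O2) = 2(16.00) = 32.00 g/mol.
M(Al) = 26.98 g/mol.
n(O2) = 145.9 g / 32.00 g/mol = 4.558 mol.
From the equation the O2:Al mole ratio is 3:4, so n(Al) = 4.558 × 4/3 = 6.078 mol.
Mass of Al = 6.078 mol × 26.98 g/mol = 164.0 g.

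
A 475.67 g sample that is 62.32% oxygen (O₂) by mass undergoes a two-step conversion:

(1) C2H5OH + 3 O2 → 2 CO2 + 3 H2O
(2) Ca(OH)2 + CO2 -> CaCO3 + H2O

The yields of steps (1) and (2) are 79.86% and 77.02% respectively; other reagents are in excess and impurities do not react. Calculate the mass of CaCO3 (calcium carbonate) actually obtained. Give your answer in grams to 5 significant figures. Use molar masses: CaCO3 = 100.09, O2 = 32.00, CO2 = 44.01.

Pure O2 = 475.67 × 0.6232 = 296.438 g.
n(O2) = 296.438 / 32.00 = 9.26367 mol.
Step 1 (O2:CO2 = 3:2): theoretical n(CO2) = 6.17578 mol; at 79.86% yield, n(CO2) = 4.93198 mol.
Step 2 (CO2:CaCO3 = 1:1): theoretical n(CaCO3) = 4.93198 mol, so theoretical mass = 4.93198 × 100.09 = 493.642 g.
At 77.02% yield, actual mass of CaCO3 = 493.642 × 0.7702 = 380.203 g.

380.20 g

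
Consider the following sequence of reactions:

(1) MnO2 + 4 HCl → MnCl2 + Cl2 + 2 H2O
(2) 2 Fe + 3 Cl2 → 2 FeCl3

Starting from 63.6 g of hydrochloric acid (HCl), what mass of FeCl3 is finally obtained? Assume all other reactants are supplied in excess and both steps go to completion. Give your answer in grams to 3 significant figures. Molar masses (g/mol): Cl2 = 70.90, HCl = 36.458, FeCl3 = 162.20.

47.2 g

n(HCl) = 63.60 / 36.458 = 1.744 mol.
Step 1 gives a 4:1 ratio of HCl to Cl2, so n(Cl2) = 0.4361 mol.
In step 2 the Cl2:FeCl3 ratio is 3:2, so n(FeCl3) = 0.2907 mol.
Mass of FeCl3 = 0.2907 × 162.20 = 47.16 g.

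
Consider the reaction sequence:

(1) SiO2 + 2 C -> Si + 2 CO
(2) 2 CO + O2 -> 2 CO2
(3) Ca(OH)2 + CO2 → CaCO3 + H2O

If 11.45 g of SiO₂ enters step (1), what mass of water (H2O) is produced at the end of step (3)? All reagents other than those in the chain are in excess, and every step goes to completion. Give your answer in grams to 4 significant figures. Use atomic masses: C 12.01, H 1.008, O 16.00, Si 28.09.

6.866 g

M(SiO2) = 28.09 + 2(16.00) = 60.09 g/mol.
M(H2O) = 2(1.008) + 16.00 = 18.016 g/mol.
n(SiO2) = 11.45 / 60.09 = 0.19055 mol.
Reaction (1): SiO2→CO ratio 1:2 ⇒ n(CO) = 0.38110 mol.
Reaction (2): CO→CO2 ratio 2:2 ⇒ n(CO2) = 0.38110 mol.
Reaction (3): CO2→H2O ratio 1:1 ⇒ n(H2O) = 0.38110 mol.
Mass of H2O = 0.38110 × 18.016 = 6.8658 g.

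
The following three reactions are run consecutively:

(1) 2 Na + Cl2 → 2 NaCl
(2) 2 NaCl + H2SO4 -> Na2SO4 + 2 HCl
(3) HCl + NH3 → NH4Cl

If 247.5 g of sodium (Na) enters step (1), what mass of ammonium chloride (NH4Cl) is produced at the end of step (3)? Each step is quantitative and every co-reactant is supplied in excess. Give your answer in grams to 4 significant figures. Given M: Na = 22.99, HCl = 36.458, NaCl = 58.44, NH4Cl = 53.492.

575.9 g

n(Na) = 247.5 / 22.99 = 10.766 mol.
Reaction (1): Na→NaCl ratio 2:2 ⇒ n(NaCl) = 10.766 mol.
Reaction (2): NaCl→HCl ratio 2:2 ⇒ n(HCl) = 10.766 mol.
Reaction (3): HCl→NH4Cl ratio 1:1 ⇒ n(NH4Cl) = 10.766 mol.
Mass of NH4Cl = 10.766 × 53.492 = 575.87 g.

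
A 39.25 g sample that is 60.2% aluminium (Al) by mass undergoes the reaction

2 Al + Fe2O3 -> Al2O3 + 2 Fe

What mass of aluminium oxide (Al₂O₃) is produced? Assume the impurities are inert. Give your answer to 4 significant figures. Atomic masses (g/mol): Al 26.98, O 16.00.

44.65 g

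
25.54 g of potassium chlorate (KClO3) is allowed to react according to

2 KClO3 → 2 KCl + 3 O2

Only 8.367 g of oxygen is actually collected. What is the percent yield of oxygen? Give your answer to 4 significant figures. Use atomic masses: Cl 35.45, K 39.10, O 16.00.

M(KClO3) = 39.10 + 35.45 + 3(16.00) = 122.55 g/mol.
M(O2) = 2(16.00) = 32.00 g/mol.
n(KClO3) = 25.540 g / 122.55 g/mol = 0.20840 mol.
From the equation the KClO3:O2 mole ratio is 2:3, so n(O2) = 0.20840 × 3/2 = 0.31261 mol.
Mass of O2 = 0.31261 mol × 32.00 g/mol = 10.003 g.
This is the theoretical yield. Percent yield = 8.367 g / 10.003 g × 100% = 83.641%.

83.64 %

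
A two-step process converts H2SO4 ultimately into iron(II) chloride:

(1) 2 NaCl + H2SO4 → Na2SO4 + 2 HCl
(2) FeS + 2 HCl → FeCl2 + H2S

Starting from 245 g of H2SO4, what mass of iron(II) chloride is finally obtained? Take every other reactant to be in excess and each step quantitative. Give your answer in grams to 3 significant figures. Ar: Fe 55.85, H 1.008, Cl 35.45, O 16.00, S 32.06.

317 g

M(H2SO4) = 2(1.008) + 32.06 + 4(16.00) = 98.076 g/mol.
M(FeCl2) = 55.85 + 2(35.45) = 126.75 g/mol.
n(H2SO4) = 245.0 / 98.076 = 2.498 mol.
Step 1 gives a 1:2 ratio of H2SO4 to HCl, so n(HCl) = 4.996 mol.
In step 2 the HCl:FeCl2 ratio is 2:1, so n(FeCl2) = 2.498 mol.
Mass of FeCl2 = 2.498 × 126.75 = 316.6 g.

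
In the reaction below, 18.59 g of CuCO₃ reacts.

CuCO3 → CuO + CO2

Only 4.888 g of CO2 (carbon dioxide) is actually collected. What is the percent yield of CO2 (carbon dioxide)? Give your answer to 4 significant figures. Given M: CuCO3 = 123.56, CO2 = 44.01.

n(CuCO3) = 18.590 g / 123.56 g/mol = 0.15045 mol.
From the equation the CuCO3:CO2 mole ratio is 1:1, so n(CO2) = 0.15045 × 1/1 = 0.15045 mol.
Mass of CO2 = 0.15045 mol × 44.01 g/mol = 6.6214 g.
This is the theoretical yield. Percent yield = 4.888 g / 6.6214 g × 100% = 73.821%.

73.82 %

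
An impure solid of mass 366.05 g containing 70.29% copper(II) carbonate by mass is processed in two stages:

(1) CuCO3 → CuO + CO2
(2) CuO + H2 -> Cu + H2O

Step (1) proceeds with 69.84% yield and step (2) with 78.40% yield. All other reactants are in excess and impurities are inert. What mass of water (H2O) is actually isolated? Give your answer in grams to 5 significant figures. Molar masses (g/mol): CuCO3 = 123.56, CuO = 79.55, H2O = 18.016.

20.542 g

Pure CuCO3 = 366.05 × 0.7029 = 257.297 g.
n(CuCO3) = 257.297 / 123.56 = 2.08236 mol.
Step 1 (CuCO3:CuO = 1:1): theoretical n(CuO) = 2.08236 mol; at 69.84% yield, n(CuO) = 1.45432 mol.
Step 2 (CuO:H2O = 1:1): theoretical n(H2O) = 1.45432 mol, so theoretical mass = 1.45432 × 18.016 = 26.2010 g.
At 78.40% yield, actual mass of H2O = 26.2010 × 0.7840 = 20.5416 g.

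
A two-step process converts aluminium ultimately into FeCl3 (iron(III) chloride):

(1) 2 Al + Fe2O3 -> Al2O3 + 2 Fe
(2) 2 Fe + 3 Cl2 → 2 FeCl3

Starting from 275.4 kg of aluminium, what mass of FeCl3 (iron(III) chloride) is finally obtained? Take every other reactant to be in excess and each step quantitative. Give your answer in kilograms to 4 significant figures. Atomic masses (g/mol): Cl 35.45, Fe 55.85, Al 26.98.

1656 kg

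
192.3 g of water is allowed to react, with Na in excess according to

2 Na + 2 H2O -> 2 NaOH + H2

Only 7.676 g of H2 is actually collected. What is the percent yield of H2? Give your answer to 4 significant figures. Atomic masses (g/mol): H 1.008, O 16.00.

71.34 %

M(H2O) = 2(1.008) + 16.00 = 18.016 g/mol.
M(H2) = 2(1.008) = 2.016 g/mol.
n(H2O) = 192.30 g / 18.016 g/mol = 10.674 mol.
From the equation the H2O:H2 mole ratio is 2:1, so n(H2) = 10.674 × 1/2 = 5.3369 mol.
Mass of H2 = 5.3369 mol × 2.016 g/mol = 10.759 g.
This is the theoretical yield. Percent yield = 7.676 g / 10.759 g × 100% = 71.343%.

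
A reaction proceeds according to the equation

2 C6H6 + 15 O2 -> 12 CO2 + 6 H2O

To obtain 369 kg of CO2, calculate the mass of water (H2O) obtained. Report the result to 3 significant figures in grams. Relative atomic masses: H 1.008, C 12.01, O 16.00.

75500 g

M(CO2) = 12.01 + 2(16.00) = 44.01 g/mol.
M(H2O) = 2(1.008) + 16.00 = 18.016 g/mol.
Convert: 369 kg = 369000 g.
n(CO2) = 369000 g / 44.01 g/mol = 8384 mol.
From the equation the CO2:H2O mole ratio is 12:6, so n(H2O) = 8384 × 6/12 = 4192 mol.
Mass of H2O = 4192 mol × 18.016 g/mol = 75530 g.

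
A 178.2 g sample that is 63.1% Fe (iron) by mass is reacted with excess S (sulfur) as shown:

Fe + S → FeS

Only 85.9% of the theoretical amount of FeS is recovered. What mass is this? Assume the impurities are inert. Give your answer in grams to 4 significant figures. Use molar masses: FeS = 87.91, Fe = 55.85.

152.0 g

Pure Fe available = 178.2 g × 0.631 = 112.44 g.
n(Fe) = 112.44 g / 55.85 g/mol = 2.0133 mol.
From the equation the Fe:FeS mole ratio is 1:1, so n(FeS) = 2.0133 × 1/1 = 2.0133 mol.
Mass of FeS = 2.0133 mol × 87.91 g/mol = 176.99 g.
Actual mass collected = 176.99 g × 0.859 = 152.04 g.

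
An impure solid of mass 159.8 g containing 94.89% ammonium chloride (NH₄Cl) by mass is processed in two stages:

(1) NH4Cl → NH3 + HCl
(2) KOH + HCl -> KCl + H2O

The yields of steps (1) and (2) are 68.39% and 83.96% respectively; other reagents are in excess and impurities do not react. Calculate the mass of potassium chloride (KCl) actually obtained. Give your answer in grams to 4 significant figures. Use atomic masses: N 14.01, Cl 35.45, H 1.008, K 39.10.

121.3 g

Pure NH4Cl = 159.8 × 0.9489 = 151.63 g.
M(NH4Cl) = 14.01 + 4(1.008) + 35.45 = 53.492 g/mol.
M(KCl) = 39.10 + 35.45 = 74.55 g/mol.
n(NH4Cl) = 151.63 / 53.492 = 2.8347 mol.
Step 1 (NH4Cl:HCl = 1:1): theoretical n(HCl) = 2.8347 mol; at 68.39% yield, n(HCl) = 1.9387 mol.
Step 2 (HCl:KCl = 1:1): theoretical n(KCl) = 1.9387 mol, so theoretical mass = 1.9387 × 74.55 = 144.53 g.
At 83.96% yield, actual mass of KCl = 144.53 × 0.8396 = 121.34 g.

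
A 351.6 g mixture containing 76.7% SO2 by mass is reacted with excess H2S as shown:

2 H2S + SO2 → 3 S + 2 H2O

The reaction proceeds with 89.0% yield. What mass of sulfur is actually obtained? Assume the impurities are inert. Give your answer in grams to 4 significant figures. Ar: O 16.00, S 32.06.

360.4 g

Pure SO2 available = 351.6 g × 0.767 = 269.68 g.
M(SO2) = 32.06 + 2(16.00) = 64.06 g/mol.
M(S) = 32.06 g/mol.
n(SO2) = 269.68 g / 64.06 g/mol = 4.2098 mol.
From the equation the SO2:S mole ratio is 1:3, so n(S) = 4.2098 × 3/1 = 12.629 mol.
Mass of S = 12.629 mol × 32.06 g/mol = 404.89 g.
Actual mass collected = 404.89 g × 0.890 = 360.36 g.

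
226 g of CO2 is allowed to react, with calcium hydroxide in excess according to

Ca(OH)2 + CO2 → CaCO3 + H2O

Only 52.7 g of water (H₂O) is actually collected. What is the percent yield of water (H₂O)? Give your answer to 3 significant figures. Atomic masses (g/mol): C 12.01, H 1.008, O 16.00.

57.0 %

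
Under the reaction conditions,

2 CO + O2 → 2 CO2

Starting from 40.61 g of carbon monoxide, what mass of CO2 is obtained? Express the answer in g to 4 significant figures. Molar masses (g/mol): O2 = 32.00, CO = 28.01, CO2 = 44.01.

63.81 g

n(CO) = 40.610 g / 28.01 g/mol = 1.4498 mol.
From the equation the CO:CO2 mole ratio is 2:2, so n(CO2) = 1.4498 × 2/2 = 1.4498 mol.
Mass of CO2 = 1.4498 mol × 44.01 g/mol = 63.807 g.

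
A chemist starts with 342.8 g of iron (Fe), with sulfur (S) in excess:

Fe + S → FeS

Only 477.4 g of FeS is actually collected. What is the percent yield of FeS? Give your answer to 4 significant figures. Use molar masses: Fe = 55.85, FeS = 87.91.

88.48 %

n(Fe) = 342.80 g / 55.85 g/mol = 6.1379 mol.
From the equation the Fe:FeS mole ratio is 1:1, so n(FeS) = 6.1379 × 1/1 = 6.1379 mol.
Mass of FeS = 6.1379 mol × 87.91 g/mol = 539.58 g.
This is the theoretical yield. Percent yield = 477.4 g / 539.58 g × 100% = 88.476%.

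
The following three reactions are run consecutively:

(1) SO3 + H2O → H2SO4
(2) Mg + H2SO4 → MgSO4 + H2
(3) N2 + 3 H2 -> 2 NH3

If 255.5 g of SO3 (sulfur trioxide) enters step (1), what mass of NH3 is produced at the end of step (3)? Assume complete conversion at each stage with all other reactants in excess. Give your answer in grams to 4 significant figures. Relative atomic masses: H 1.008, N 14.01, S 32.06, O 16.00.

36.24 g

M(SO3) = 32.06 + 3(16.00) = 80.06 g/mol.
M(NH3) = 14.01 + 3(1.008) = 17.034 g/mol.
n(SO3) = 255.5 / 80.06 = 3.1914 mol.
Reaction (1): SO3→H2SO4 ratio 1:1 ⇒ n(H2SO4) = 3.1914 mol.
Reaction (2): H2SO4→H2 ratio 1:1 ⇒ n(H2) = 3.1914 mol.
Reaction (3): H2→NH3 ratio 3:2 ⇒ n(NH3) = 2.1276 mol.
Mass of NH3 = 2.1276 × 17.034 = 36.241 g.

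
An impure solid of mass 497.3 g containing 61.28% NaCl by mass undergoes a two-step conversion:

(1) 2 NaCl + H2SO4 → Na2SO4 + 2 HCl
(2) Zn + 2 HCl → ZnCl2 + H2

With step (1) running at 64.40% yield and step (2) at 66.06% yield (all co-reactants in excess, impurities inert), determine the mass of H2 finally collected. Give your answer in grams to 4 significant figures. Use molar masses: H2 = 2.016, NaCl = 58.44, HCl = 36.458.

2.236 g

Pure NaCl = 497.3 × 0.6128 = 304.75 g.
n(NaCl) = 304.75 / 58.44 = 5.2147 mol.
Step 1 (NaCl:HCl = 2:2): theoretical n(HCl) = 5.2147 mol; at 64.40% yield, n(HCl) = 3.3582 mol.
Step 2 (HCl:H2 = 2:1): theoretical n(H2) = 1.6791 mol, so theoretical mass = 1.6791 × 2.016 = 3.3851 g.
At 66.06% yield, actual mass of H2 = 3.3851 × 0.6606 = 2.2362 g.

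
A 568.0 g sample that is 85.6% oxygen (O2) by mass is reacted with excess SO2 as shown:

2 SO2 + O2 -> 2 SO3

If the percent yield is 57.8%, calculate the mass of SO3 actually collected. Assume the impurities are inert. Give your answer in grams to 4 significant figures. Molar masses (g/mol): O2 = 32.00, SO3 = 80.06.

Pure O2 available = 568.0 g × 0.856 = 486.21 g.
n(O2) = 486.21 g / 32.00 g/mol = 15.194 mol.
From the equation the O2:SO3 mole ratio is 1:2, so n(SO3) = 15.194 × 2/1 = 30.388 mol.
Mass of SO3 = 30.388 mol × 80.06 g/mol = 2432.9 g.
Actual mass collected = 2432.9 g × 0.578 = 1406.2 g.

1406 g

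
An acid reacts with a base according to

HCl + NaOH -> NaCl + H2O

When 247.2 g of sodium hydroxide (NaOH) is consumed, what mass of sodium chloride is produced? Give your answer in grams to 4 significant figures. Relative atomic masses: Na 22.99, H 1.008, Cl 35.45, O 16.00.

M(NaOH) = 22.99 + 16.00 + 1.008 = 39.998 g/mol.
M(NaCl) = 22.99 + 35.45 = 58.44 g/mol.
n(NaOH) = 247.20 g / 39.998 g/mol = 6.1803 mol.
From the equation the NaOH:NaCl mole ratio is 1:1, so n(NaCl) = 6.1803 × 1/1 = 6.1803 mol.
Mass of NaCl = 6.1803 mol × 58.44 g/mol = 361.18 g.

361.2 g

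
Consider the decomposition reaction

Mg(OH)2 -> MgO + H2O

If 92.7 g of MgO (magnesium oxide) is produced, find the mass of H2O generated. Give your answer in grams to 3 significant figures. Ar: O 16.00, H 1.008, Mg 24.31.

41.4 g

M(MgO) = 24.31 + 16.00 = 40.31 g/mol.
M(H2O) = 2(1.008) + 16.00 = 18.016 g/mol.
n(MgO) = 92.70 g / 40.31 g/mol = 2.300 mol.
From the equation the MgO:H2O mole ratio is 1:1, so n(H2O) = 2.300 × 1/1 = 2.300 mol.
Mass of H2O = 2.300 mol × 18.016 g/mol = 41.43 g.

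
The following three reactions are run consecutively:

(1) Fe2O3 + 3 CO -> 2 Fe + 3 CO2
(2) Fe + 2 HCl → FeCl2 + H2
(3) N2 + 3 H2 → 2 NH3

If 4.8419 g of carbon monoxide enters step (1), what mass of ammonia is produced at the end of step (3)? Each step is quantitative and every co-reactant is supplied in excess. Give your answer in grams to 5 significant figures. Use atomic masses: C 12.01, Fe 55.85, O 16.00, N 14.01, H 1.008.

M(CO) = 12.01 + 16.00 = 28.01 g/mol.
M(NH3) = 14.01 + 3(1.008) = 17.034 g/mol.
n(CO) = 4.8419 / 28.01 = 0.172863 mol.
Reaction (1): CO→Fe ratio 3:2 ⇒ n(Fe) = 0.115242 mol.
Reaction (2): Fe→H2 ratio 1:1 ⇒ n(H2) = 0.115242 mol.
Reaction (3): H2→NH3 ratio 3:2 ⇒ n(NH3) = 0.0768281 mol.
Mass of NH3 = 0.0768281 × 17.034 = 1.30869 g.

1.3087 g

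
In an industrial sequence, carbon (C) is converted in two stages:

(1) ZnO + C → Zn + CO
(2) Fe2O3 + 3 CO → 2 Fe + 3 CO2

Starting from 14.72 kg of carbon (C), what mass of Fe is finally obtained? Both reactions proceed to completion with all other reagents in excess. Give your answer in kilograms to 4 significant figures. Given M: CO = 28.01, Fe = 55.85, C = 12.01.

45.63 kg

14.72 kg = 14720 g.
n(C) = 14720 / 12.01 = 1225.6 mol.
Step 1 gives a 1:1 ratio of C to CO, so n(CO) = 1225.6 mol.
In step 2 the CO:Fe ratio is 3:2, so n(Fe) = 817.10 mol.
Mass of Fe = 817.10 × 55.85 = 45635 g = 45.63 kg.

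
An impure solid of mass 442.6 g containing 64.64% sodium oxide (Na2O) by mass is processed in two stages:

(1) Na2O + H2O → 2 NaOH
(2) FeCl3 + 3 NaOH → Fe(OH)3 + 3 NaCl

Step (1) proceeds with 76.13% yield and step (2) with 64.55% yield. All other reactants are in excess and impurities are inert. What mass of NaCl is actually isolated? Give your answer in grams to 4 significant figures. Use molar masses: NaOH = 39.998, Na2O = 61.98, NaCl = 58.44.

Pure Na2O = 442.6 × 0.6464 = 286.10 g.
n(Na2O) = 286.10 / 61.98 = 4.6160 mol.
Step 1 (Na2O:NaOH = 1:2): theoretical n(NaOH) = 9.2319 mol; at 76.13% yield, n(NaOH) = 7.0282 mol.
Step 2 (NaOH:NaCl = 3:3): theoretical n(NaCl) = 7.0282 mol, so theoretical mass = 7.0282 × 58.44 = 410.73 g.
At 64.55% yield, actual mass of NaCl = 410.73 × 0.6455 = 265.13 g.

265.1 g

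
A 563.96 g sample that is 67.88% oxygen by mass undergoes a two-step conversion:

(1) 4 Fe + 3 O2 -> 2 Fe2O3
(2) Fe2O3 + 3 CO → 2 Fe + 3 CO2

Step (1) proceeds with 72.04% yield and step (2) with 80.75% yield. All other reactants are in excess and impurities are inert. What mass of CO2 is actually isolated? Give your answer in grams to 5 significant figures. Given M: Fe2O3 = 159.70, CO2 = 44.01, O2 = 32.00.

612.54 g

Pure O2 = 563.96 × 0.6788 = 382.816 g.
n(O2) = 382.816 / 32.00 = 11.9630 mol.
Step 1 (O2:Fe2O3 = 3:2): theoretical n(Fe2O3) = 7.97533 mol; at 72.04% yield, n(Fe2O3) = 5.74543 mol.
Step 2 (Fe2O3:CO2 = 1:3): theoretical n(CO2) = 17.2363 mol, so theoretical mass = 17.2363 × 44.01 = 758.569 g.
At 80.75% yield, actual mass of CO2 = 758.569 × 0.8075 = 612.545 g.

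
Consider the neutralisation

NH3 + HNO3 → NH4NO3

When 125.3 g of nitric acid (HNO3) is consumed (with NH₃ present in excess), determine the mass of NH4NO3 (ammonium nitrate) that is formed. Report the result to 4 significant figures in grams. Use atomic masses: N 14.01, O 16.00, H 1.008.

M(HNO3) = 1.008 + 14.01 + 3(16.00) = 63.018 g/mol.
M(NH4NO3) = 2(14.01) + 4(1.008) + 3(16.00) = 80.052 g/mol.
n(HNO3) = 125.30 g / 63.018 g/mol = 1.9883 mol.
From the equation the HNO3:NH4NO3 mole ratio is 1:1, so n(NH4NO3) = 1.9883 × 1/1 = 1.9883 mol.
Mass of NH4NO3 = 1.9883 mol × 80.052 g/mol = 159.17 g.

159.2 g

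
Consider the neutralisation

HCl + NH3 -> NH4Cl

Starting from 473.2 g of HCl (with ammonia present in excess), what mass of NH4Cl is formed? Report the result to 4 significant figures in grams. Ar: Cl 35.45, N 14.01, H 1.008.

694.3 g

M(HCl) = 1.008 + 35.45 = 36.458 g/mol.
M(NH4Cl) = 14.01 + 4(1.008) + 35.45 = 53.492 g/mol.
n(HCl) = 473.20 g / 36.458 g/mol = 12.979 mol.
From the equation the HCl:NH4Cl mole ratio is 1:1, so n(NH4Cl) = 12.979 × 1/1 = 12.979 mol.
Mass of NH4Cl = 12.979 mol × 53.492 g/mol = 694.29 g.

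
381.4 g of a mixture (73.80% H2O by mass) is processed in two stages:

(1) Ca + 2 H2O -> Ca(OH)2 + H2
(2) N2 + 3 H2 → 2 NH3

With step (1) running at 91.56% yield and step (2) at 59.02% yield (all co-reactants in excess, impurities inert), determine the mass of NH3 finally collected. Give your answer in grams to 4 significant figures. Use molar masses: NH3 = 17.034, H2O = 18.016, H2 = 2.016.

Pure H2O = 381.4 × 0.7380 = 281.47 g.
n(H2O) = 281.47 / 18.016 = 15.624 mol.
Step 1 (H2O:H2 = 2:1): theoretical n(H2) = 7.8118 mol; at 91.56% yield, n(H2) = 7.1524 mol.
Step 2 (H2:NH3 = 3:2): theoretical n(NH3) = 4.7683 mol, so theoretical mass = 4.7683 × 17.034 = 81.223 g.
At 59.02% yield, actual mass of NH3 = 81.223 × 0.5902 = 47.938 g.

47.94 g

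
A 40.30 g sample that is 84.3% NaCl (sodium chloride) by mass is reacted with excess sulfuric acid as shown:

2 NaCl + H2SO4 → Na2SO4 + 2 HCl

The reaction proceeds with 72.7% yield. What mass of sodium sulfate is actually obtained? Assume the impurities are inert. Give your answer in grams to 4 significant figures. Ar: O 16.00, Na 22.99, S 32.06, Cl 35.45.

30.01 g

Pure NaCl available = 40.30 g × 0.843 = 33.973 g.
M(NaCl) = 22.99 + 35.45 = 58.44 g/mol.
M(Na2SO4) = 2(22.99) + 32.06 + 4(16.00) = 142.04 g/mol.
n(NaCl) = 33.973 g / 58.44 g/mol = 0.58133 mol.
From the equation the NaCl:Na2SO4 mole ratio is 2:1, so n(Na2SO4) = 0.58133 × 1/2 = 0.29066 mol.
Mass of Na2SO4 = 0.29066 mol × 142.04 g/mol = 41.286 g.
Actual mass collected = 41.286 g × 0.727 = 30.015 g.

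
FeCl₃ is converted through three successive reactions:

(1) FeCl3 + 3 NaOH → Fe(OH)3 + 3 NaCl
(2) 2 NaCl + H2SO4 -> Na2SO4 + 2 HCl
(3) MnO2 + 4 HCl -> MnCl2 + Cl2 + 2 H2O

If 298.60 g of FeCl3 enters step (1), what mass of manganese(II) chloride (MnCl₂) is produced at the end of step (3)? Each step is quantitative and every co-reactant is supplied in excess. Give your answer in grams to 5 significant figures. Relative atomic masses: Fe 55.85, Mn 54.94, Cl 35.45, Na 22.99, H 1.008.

173.75 g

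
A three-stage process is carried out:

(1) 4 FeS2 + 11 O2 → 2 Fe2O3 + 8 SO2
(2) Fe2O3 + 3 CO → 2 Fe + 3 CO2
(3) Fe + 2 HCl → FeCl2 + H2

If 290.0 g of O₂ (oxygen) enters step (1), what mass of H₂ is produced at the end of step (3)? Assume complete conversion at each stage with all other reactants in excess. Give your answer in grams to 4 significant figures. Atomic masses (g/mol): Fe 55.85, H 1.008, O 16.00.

6.644 g

M(O2) = 2(16.00) = 32.00 g/mol.
M(H2) = 2(1.008) = 2.016 g/mol.
n(O2) = 290.0 / 32.00 = 9.0625 mol.
Reaction (1): O2→Fe2O3 ratio 11:2 ⇒ n(Fe2O3) = 1.6477 mol.
Reaction (2): Fe2O3→Fe ratio 1:2 ⇒ n(Fe) = 3.2955 mol.
Reaction (3): Fe→H2 ratio 1:1 ⇒ n(H2) = 3.2955 mol.
Mass of H2 = 3.2955 × 2.016 = 6.6436 g.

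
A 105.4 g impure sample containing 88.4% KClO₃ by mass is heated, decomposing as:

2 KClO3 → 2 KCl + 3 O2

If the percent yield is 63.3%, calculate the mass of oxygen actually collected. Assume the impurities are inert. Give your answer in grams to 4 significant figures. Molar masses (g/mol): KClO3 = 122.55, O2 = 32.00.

23.10 g

Pure KClO3 available = 105.4 g × 0.884 = 93.174 g.
n(KClO3) = 93.174 g / 122.55 g/mol = 0.76029 mol.
From the equation the KClO3:O2 mole ratio is 2:3, so n(O2) = 0.76029 × 3/2 = 1.1404 mol.
Mass of O2 = 1.1404 mol × 32.00 g/mol = 36.494 g.
Actual mass collected = 36.494 g × 0.633 = 23.101 g.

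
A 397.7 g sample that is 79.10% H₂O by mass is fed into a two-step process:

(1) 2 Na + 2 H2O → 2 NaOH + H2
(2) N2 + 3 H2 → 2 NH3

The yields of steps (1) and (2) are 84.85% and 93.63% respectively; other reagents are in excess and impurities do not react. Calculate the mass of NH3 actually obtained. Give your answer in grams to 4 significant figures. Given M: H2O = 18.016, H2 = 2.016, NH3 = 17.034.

78.77 g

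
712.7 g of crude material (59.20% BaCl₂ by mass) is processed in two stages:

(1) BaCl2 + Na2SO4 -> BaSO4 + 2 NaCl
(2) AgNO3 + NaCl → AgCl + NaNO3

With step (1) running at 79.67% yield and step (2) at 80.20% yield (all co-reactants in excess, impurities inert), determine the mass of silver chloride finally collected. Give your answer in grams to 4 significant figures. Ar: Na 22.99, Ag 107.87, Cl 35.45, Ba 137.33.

371.1 g

Pure BaCl2 = 712.7 × 0.5920 = 421.92 g.
M(BaCl2) = 137.33 + 2(35.45) = 208.23 g/mol.
M(AgCl) = 107.87 + 35.45 = 143.32 g/mol.
n(BaCl2) = 421.92 / 208.23 = 2.0262 mol.
Step 1 (BaCl2:NaCl = 1:2): theoretical n(NaCl) = 4.0524 mol; at 79.67% yield, n(NaCl) = 3.2286 mol.
Step 2 (NaCl:AgCl = 1:1): theoretical n(AgCl) = 3.2286 mol, so theoretical mass = 3.2286 × 143.32 = 462.72 g.
At 80.20% yield, actual mass of AgCl = 462.72 × 0.8020 = 371.10 g.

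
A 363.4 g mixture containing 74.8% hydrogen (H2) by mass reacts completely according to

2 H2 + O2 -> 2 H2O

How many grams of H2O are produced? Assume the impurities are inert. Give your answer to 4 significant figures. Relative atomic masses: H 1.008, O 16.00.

2429 g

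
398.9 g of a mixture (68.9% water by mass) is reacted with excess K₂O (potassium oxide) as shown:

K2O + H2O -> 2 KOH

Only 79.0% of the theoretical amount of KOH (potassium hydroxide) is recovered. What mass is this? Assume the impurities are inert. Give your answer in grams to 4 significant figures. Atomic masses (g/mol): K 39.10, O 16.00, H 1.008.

1352 g

Pure H2O available = 398.9 g × 0.689 = 274.84 g.
M(H2O) = 2(1.008) + 16.00 = 18.016 g/mol.
M(KOH) = 39.10 + 16.00 + 1.008 = 56.108 g/mol.
n(H2O) = 274.84 g / 18.016 g/mol = 15.255 mol.
From the equation the H2O:KOH mole ratio is 1:2, so n(KOH) = 15.255 × 2/1 = 30.511 mol.
Mass of KOH = 30.511 mol × 56.108 g/mol = 1711.9 g.
Actual mass collected = 1711.9 g × 0.790 = 1352.4 g.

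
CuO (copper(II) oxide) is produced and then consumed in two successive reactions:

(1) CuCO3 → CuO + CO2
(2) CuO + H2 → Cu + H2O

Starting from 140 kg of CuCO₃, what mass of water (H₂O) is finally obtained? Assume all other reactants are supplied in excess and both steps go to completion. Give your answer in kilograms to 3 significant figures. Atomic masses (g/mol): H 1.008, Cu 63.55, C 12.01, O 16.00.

20.4 kg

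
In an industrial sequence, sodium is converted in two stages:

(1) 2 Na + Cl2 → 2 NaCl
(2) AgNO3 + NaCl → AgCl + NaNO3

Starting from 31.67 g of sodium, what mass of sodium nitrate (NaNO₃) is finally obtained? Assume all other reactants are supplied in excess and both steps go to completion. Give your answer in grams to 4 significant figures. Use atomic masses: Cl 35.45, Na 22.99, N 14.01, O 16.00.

M(Na) = 22.99 g/mol.
M(NaNO3) = 22.99 + 14.01 + 3(16.00) = 85.00 g/mol.
n(Na) = 31.670 / 22.99 = 1.3776 mol.
Step 1 gives a 2:2 ratio of Na to NaCl, so n(NaCl) = 1.3776 mol.
In step 2 the NaCl:NaNO3 ratio is 1:1, so n(NaNO3) = 1.3776 mol.
Mass of NaNO3 = 1.3776 × 85.00 = 117.09 g.

117.1 g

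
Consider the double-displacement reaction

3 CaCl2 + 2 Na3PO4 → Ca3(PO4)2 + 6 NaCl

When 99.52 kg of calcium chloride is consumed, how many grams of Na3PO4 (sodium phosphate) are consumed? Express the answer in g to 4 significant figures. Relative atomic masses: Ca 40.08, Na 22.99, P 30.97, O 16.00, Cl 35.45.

M(CaCl2) = 40.08 + 2(35.45) = 110.98 g/mol.
M(Na3PO4) = 3(22.99) + 30.97 + 4(16.00) = 163.94 g/mol.
Convert: 99.52 kg = 99520 g.
n(CaCl2) = 99520 g / 110.98 g/mol = 896.74 mol.
From the equation the CaCl2:Na3PO4 mole ratio is 3:2, so n(Na3PO4) = 896.74 × 2/3 = 597.83 mol.
Mass of Na3PO4 = 597.83 mol × 163.94 g/mol = 98008 g.

98010 g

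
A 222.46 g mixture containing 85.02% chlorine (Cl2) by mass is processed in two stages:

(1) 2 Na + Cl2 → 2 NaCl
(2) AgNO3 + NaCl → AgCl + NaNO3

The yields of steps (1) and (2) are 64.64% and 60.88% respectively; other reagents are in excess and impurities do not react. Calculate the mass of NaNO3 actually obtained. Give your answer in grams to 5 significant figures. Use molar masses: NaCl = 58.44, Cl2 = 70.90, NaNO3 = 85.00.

178.46 g

Pure Cl2 = 222.46 × 0.8502 = 189.135 g.
n(Cl2) = 189.135 / 70.90 = 2.66764 mol.
Step 1 (Cl2:NaCl = 1:2): theoretical n(NaCl) = 5.33527 mol; at 64.64% yield, n(NaCl) = 3.44872 mol.
Step 2 (NaCl:NaNO3 = 1:1): theoretical n(NaNO3) = 3.44872 mol, so theoretical mass = 3.44872 × 85.00 = 293.141 g.
At 60.88% yield, actual mass of NaNO3 = 293.141 × 0.6088 = 178.464 g.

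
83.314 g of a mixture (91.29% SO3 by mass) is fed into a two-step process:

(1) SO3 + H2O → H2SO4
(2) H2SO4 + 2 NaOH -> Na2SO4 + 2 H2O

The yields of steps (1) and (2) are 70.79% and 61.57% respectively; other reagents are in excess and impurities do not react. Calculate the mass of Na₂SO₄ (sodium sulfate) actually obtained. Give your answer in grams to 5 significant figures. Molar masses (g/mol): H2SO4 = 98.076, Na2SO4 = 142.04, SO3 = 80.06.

Pure SO3 = 83.314 × 0.9129 = 76.0574 g.
n(SO3) = 76.0574 / 80.06 = 0.950004 mol.
Step 1 (SO3:H2SO4 = 1:1): theoretical n(H2SO4) = 0.950004 mol; at 70.79% yield, n(H2SO4) = 0.672508 mol.
Step 2 (H2SO4:Na2SO4 = 1:1): theoretical n(Na2SO4) = 0.672508 mol, so theoretical mass = 0.672508 × 142.04 = 95.5231 g.
At 61.57% yield, actual mass of Na2SO4 = 95.5231 × 0.6157 = 58.8135 g.

58.814 g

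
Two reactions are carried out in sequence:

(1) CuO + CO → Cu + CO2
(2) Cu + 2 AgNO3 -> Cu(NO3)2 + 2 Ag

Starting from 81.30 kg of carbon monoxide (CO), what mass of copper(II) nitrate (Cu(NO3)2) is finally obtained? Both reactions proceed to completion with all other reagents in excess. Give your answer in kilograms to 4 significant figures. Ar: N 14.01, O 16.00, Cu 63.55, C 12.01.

544.4 kg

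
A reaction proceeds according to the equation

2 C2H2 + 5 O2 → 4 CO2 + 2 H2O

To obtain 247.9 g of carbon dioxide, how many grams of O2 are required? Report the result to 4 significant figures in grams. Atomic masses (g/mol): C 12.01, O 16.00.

225.3 g

M(CO2) = 12.01 + 2(16.00) = 44.01 g/mol.
M(O2) = 2(16.00) = 32.00 g/mol.
n(CO2) = 247.90 g / 44.01 g/mol = 5.6328 mol.
From the equation the CO2:O2 mole ratio is 4:5, so n(O2) = 5.6328 × 5/4 = 7.0410 mol.
Mass of O2 = 7.0410 mol × 32.00 g/mol = 225.31 g.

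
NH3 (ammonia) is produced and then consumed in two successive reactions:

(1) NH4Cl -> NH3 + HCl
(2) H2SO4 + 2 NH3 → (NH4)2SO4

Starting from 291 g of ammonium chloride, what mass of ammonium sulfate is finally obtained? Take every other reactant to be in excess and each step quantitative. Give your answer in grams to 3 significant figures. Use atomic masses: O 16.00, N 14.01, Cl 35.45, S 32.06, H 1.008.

M(NH4Cl) = 14.01 + 4(1.008) + 35.45 = 53.492 g/mol.
M((NH4)2SO4) = 2(14.01) + 8(1.008) + 32.06 + 4(16.00) = 132.144 g/mol.
n(NH4Cl) = 291.0 / 53.492 = 5.440 mol.
Step 1 gives a 1:1 ratio of NH4Cl to NH3, so n(NH3) = 5.440 mol.
In step 2 the NH3:(NH4)2SO4 ratio is 2:1, so n((NH4)2SO4) = 2.720 mol.
Mass of (NH4)2SO4 = 2.720 × 132.144 = 359.4 g.

359 g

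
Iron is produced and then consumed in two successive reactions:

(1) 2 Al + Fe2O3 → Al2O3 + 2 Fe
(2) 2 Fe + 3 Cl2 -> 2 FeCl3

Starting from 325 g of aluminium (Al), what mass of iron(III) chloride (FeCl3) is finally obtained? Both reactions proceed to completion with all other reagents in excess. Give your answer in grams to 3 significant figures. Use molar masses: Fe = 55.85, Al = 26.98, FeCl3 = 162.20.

n(Al) = 325.0 / 26.98 = 12.05 mol.
Step 1 gives a 2:2 ratio of Al to Fe, so n(Fe) = 12.05 mol.
In step 2 the Fe:FeCl3 ratio is 2:2, so n(FeCl3) = 12.05 mol.
Mass of FeCl3 = 12.05 × 162.20 = 1954 g.

1950 g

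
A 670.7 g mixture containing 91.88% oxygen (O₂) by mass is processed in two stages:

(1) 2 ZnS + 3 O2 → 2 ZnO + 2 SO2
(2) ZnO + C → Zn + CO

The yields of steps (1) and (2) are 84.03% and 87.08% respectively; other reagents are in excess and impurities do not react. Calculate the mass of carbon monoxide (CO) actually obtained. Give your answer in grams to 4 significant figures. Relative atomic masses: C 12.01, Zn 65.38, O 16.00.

263.1 g

Pure O2 = 670.7 × 0.9188 = 616.24 g.
M(O2) = 2(16.00) = 32.00 g/mol.
M(CO) = 12.01 + 16.00 = 28.01 g/mol.
n(O2) = 616.24 / 32.00 = 19.257 mol.
Step 1 (O2:ZnO = 3:2): theoretical n(ZnO) = 12.838 mol; at 84.03% yield, n(ZnO) = 10.788 mol.
Step 2 (ZnO:CO = 1:1): theoretical n(CO) = 10.788 mol, so theoretical mass = 10.788 × 28.01 = 302.17 g.
At 87.08% yield, actual mass of CO = 302.17 × 0.8708 = 263.13 g.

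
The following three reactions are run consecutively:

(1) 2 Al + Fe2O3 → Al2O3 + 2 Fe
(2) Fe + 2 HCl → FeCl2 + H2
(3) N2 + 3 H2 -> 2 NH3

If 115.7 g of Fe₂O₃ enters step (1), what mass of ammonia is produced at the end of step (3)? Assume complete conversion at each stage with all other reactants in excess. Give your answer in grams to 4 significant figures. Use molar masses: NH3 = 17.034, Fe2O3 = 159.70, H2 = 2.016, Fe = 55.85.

16.45 g

n(Fe2O3) = 115.7 / 159.70 = 0.72448 mol.
Reaction (1): Fe2O3→Fe ratio 1:2 ⇒ n(Fe) = 1.4490 mol.
Reaction (2): Fe→H2 ratio 1:1 ⇒ n(H2) = 1.4490 mol.
Reaction (3): H2→NH3 ratio 3:2 ⇒ n(NH3) = 0.96598 mol.
Mass of NH3 = 0.96598 × 17.034 = 16.454 g.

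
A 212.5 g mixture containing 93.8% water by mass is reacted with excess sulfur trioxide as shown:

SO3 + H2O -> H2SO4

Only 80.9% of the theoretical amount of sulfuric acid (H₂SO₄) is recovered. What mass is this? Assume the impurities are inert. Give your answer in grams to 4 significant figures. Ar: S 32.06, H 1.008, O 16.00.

Pure H2O available = 212.5 g × 0.938 = 199.32 g.
M(H2O) = 2(1.008) + 16.00 = 18.016 g/mol.
M(H2SO4) = 2(1.008) + 32.06 + 4(16.00) = 98.076 g/mol.
n(H2O) = 199.32 g / 18.016 g/mol = 11.064 mol.
From the equation the H2O:H2SO4 mole ratio is 1:1, so n(H2SO4) = 11.064 × 1/1 = 11.064 mol.
Mass of H2SO4 = 11.064 mol × 98.076 g/mol = 1085.1 g.
Actual mass collected = 1085.1 g × 0.809 = 877.84 g.

877.8 g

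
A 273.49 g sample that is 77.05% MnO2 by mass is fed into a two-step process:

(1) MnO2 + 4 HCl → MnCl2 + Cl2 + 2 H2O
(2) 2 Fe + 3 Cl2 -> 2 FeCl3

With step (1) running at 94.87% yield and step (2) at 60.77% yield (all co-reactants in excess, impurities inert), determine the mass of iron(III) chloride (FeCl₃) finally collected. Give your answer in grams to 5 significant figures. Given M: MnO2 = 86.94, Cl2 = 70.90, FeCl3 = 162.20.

151.10 g

Pure MnO2 = 273.49 × 0.7705 = 210.724 g.
n(MnO2) = 210.724 / 86.94 = 2.42379 mol.
Step 1 (MnO2:Cl2 = 1:1): theoretical n(Cl2) = 2.42379 mol; at 94.87% yield, n(Cl2) = 2.29945 mol.
Step 2 (Cl2:FeCl3 = 3:2): theoretical n(FeCl3) = 1.53296 mol, so theoretical mass = 1.53296 × 162.20 = 248.647 g.
At 60.77% yield, actual mass of FeCl3 = 248.647 × 0.6077 = 151.103 g.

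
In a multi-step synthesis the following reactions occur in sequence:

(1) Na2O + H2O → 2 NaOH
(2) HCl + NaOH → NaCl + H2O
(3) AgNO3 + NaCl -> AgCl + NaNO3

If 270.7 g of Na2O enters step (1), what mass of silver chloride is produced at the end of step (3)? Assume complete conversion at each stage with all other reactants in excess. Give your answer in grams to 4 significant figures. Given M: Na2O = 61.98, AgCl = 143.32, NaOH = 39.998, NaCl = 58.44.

n(Na2O) = 270.7 / 61.98 = 4.3675 mol.
Reaction (1): Na2O→NaOH ratio 1:2 ⇒ n(NaOH) = 8.7351 mol.
Reaction (2): NaOH→NaCl ratio 1:1 ⇒ n(NaCl) = 8.7351 mol.
Reaction (3): NaCl→AgCl ratio 1:1 ⇒ n(AgCl) = 8.7351 mol.
Mass of AgCl = 8.7351 × 143.32 = 1251.9 g.

1252 g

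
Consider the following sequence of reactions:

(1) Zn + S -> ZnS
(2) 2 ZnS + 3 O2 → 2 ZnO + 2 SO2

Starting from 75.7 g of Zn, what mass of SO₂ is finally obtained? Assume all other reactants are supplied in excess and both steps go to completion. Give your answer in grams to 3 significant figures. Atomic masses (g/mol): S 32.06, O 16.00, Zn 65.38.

74.2 g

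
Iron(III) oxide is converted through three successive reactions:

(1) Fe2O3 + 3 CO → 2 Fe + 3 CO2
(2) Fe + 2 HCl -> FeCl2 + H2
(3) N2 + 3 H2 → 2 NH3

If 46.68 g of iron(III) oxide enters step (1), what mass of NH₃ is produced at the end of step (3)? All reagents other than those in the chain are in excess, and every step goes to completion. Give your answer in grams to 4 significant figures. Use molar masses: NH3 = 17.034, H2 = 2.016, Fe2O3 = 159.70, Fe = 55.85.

n(Fe2O3) = 46.68 / 159.70 = 0.29230 mol.
Reaction (1): Fe2O3→Fe ratio 1:2 ⇒ n(Fe) = 0.58460 mol.
Reaction (2): Fe→H2 ratio 1:1 ⇒ n(H2) = 0.58460 mol.
Reaction (3): H2→NH3 ratio 3:2 ⇒ n(NH3) = 0.38973 mol.
Mass of NH3 = 0.38973 × 17.034 = 6.6387 g.

6.639 g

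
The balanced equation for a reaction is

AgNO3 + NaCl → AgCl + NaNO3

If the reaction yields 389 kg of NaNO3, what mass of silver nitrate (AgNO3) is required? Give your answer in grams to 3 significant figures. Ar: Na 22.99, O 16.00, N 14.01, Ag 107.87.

777000 g

M(NaNO3) = 22.99 + 14.01 + 3(16.00) = 85.00 g/mol.
M(AgNO3) = 107.87 + 14.01 + 3(16.00) = 169.88 g/mol.
Convert: 389 kg = 389000 g.
n(NaNO3) = 389000 g / 85.00 g/mol = 4576 mol.
From the equation the NaNO3:AgNO3 mole ratio is 1:1, so n(AgNO3) = 4576 × 1/1 = 4576 mol.
Mass of AgNO3 = 4576 mol × 169.88 g/mol = 777500 g.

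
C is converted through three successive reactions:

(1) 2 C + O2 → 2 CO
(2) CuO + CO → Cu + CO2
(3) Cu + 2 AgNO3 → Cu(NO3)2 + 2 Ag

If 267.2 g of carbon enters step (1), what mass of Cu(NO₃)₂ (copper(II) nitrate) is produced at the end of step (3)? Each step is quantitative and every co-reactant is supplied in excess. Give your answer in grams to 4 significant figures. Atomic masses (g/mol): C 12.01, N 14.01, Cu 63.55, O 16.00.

4173 g

M(C) = 12.01 g/mol.
M(Cu(NO3)2) = 63.55 + 2(14.01) + 6(16.00) = 187.57 g/mol.
n(C) = 267.2 / 12.01 = 22.248 mol.
Reaction (1): C→CO ratio 2:2 ⇒ n(CO) = 22.248 mol.
Reaction (2): CO→Cu ratio 1:1 ⇒ n(Cu) = 22.248 mol.
Reaction (3): Cu→Cu(NO3)2 ratio 1:1 ⇒ n(Cu(NO3)2) = 22.248 mol.
Mass of Cu(NO3)2 = 22.248 × 187.57 = 4173.1 g.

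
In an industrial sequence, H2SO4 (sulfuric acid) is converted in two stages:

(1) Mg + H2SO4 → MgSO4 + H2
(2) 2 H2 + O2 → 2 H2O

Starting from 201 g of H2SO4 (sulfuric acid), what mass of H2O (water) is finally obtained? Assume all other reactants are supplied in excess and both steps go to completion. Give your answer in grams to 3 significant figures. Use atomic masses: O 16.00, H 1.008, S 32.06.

M(H2SO4) = 2(1.008) + 32.06 + 4(16.00) = 98.076 g/mol.
M(H2O) = 2(1.008) + 16.00 = 18.016 g/mol.
n(H2SO4) = 201.0 / 98.076 = 2.049 mol.
Step 1 gives a 1:1 ratio of H2SO4 to H2, so n(H2) = 2.049 mol.
In step 2 the H2:H2O ratio is 2:2, so n(H2O) = 2.049 mol.
Mass of H2O = 2.049 × 18.016 = 36.92 g.

36.9 g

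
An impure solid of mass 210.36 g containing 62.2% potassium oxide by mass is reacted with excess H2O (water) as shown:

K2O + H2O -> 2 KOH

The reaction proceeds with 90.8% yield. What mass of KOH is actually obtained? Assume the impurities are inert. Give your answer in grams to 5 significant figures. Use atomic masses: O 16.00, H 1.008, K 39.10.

Pure K2O available = 210.36 g × 0.622 = 130.844 g.
M(K2O) = 2(39.10) + 16.00 = 94.20 g/mol.
M(KOH) = 39.10 + 16.00 + 1.008 = 56.108 g/mol.
n(K2O) = 130.844 g / 94.20 g/mol = 1.38900 mol.
From the equation the K2O:KOH mole ratio is 1:2, so n(KOH) = 1.38900 × 2/1 = 2.77800 mol.
Mass of KOH = 2.77800 mol × 56.108 g/mol = 155.868 g.
Actual mass collected = 155.868 g × 0.908 = 141.528 g.

141.53 g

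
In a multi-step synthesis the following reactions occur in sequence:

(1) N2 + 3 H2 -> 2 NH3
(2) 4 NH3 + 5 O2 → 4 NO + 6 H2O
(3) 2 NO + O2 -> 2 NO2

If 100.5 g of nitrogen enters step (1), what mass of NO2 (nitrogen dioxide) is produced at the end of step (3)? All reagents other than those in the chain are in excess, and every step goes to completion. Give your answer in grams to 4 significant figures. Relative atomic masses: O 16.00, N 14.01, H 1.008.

M(N2) = 2(14.01) = 28.02 g/mol.
M(NO2) = 14.01 + 2(16.00) = 46.01 g/mol.
n(N2) = 100.5 / 28.02 = 3.5867 mol.
Reaction (1): N2→NH3 ratio 1:2 ⇒ n(NH3) = 7.1734 mol.
Reaction (2): NH3→NO ratio 4:4 ⇒ n(NO) = 7.1734 mol.
Reaction (3): NO→NO2 ratio 2:2 ⇒ n(NO2) = 7.1734 mol.
Mass of NO2 = 7.1734 × 46.01 = 330.05 g.

330.1 g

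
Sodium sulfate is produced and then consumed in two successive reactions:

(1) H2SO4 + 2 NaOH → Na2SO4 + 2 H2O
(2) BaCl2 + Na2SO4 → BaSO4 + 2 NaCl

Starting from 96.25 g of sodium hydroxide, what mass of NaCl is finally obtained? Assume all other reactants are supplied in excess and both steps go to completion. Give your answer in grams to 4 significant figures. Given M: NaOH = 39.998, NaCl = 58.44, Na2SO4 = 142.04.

140.6 g

n(NaOH) = 96.250 / 39.998 = 2.4064 mol.
Step 1 gives a 2:1 ratio of NaOH to Na2SO4, so n(Na2SO4) = 1.2032 mol.
In step 2 the Na2SO4:NaCl ratio is 1:2, so n(NaCl) = 2.4064 mol.
Mass of NaCl = 2.4064 × 58.44 = 140.63 g.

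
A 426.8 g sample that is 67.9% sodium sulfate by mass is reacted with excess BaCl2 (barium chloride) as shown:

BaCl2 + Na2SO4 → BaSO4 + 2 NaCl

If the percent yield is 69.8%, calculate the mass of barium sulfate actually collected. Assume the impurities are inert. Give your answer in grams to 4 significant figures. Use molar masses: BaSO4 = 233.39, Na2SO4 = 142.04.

Pure Na2SO4 available = 426.8 g × 0.679 = 289.80 g.
n(Na2SO4) = 289.80 g / 142.04 g/mol = 2.0403 mol.
From the equation the Na2SO4:BaSO4 mole ratio is 1:1, so n(BaSO4) = 2.0403 × 1/1 = 2.0403 mol.
Mass of BaSO4 = 2.0403 mol × 233.39 g/mol = 476.17 g.
Actual mass collected = 476.17 g × 0.698 = 332.37 g.

332.4 g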